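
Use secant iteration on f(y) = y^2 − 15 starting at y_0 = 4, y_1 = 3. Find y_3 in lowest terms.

f(4) = 1, f(3) = −6. y_2 = 3 − (−6)·(3 − 4)/((−6) − 1) = 27/7.
f(3) = −6, f(27/7) = −6/49. y_3 = (27/7) − (−6/49)·((27/7) − 3)/((−6/49) − (−6)) = 31/8.

31/8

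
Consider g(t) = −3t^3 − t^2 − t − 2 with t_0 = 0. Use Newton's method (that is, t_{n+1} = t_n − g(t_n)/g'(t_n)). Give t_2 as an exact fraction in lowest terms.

g'(t) = −9t^2 − 2t − 1.
g(0) = −2, g'(0) = −1, so t_1 = 0 − (−2)/(−1) = −2.
g(−2) = 20, g'(−2) = −33, so t_2 = (−2) − 20/(−33) = −46/33.

−46/33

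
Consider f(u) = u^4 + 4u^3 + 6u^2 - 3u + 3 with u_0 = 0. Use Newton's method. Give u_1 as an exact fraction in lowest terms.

f'(u) = 4u^3 + 12u^2 + 12u - 3.
f(0) = 3, f'(0) = -3, so u_1 = 0 - 3/(-3) = 1.

1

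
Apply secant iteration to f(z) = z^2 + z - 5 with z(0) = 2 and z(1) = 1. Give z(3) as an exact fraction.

9/5

f(2) = 1, f(1) = -3. z(2) = 1 - (-3)·(1 - 2)/((-3) - 1) = 7/4.
f(1) = -3, f(7/4) = -3/16. z(3) = (7/4) - (-3/16)·((7/4) - 1)/((-3/16) - (-3)) = 9/5.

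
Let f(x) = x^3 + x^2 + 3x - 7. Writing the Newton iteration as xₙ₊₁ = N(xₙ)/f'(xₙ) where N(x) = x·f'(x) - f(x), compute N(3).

70

f'(x) = 3x^2 + 2x + 3.
N(x) = x·f'(x) - f(x) = x·(3x^2 + 2x + 3) - (x^3 + x^2 + 3x - 7) = 2x^3 + x^2 + 7.
N(3) = 70.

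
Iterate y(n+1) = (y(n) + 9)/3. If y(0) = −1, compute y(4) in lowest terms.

y(1) = ((−1) + 9)/3 = 8/3.
y(2) = ((8/3) + 9)/3 = 35/9.
y(3) = ((35/9) + 9)/3 = 116/27.
y(4) = ((116/27) + 9)/3 = 359/81.

359/81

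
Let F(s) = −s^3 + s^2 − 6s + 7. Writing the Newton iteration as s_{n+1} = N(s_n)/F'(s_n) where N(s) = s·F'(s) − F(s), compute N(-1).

−4

F'(s) = −3s^2 + 2s − 6.
N(s) = s·F'(s) − F(s) = s·(−3s^2 + 2s − 6) − (−s^3 + s^2 − 6s + 7) = −2s^3 + s^2 − 7.
N(-1) = −4.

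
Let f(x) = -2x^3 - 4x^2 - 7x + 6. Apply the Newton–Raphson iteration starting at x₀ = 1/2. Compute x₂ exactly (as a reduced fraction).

f'(x) = -6x^2 - 8x - 7.
f(1/2) = 5/4, f'(1/2) = -25/2, so x₁ = (1/2) - (5/4)/(-25/2) = 3/5.
f(3/5) = -9/125, f'(3/5) = -349/25, so x₂ = (3/5) - (-9/125)/(-349/25) = 1038/1745.

1038/1745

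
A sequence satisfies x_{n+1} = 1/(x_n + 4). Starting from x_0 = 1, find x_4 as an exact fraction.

x_1 = 1/(1 + 4) = 1/5.
x_2 = 1/(1/5 + 4) = 5/21.
x_3 = 1/(5/21 + 4) = 21/89.
x_4 = 1/(21/89 + 4) = 89/377.

89/377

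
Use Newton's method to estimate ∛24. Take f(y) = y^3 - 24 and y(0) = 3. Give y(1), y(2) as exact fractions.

f'(y) = 3y^2.
f(3) = 3, f'(3) = 27, so y(1) = 3 - 3/27 = 26/9.
f(26/9) = 80/729, f'(26/9) = 676/27, so y(2) = (26/9) - (80/729)/(676/27) = 13162/4563.

y(1) = 26/9, y(2) = 13162/4563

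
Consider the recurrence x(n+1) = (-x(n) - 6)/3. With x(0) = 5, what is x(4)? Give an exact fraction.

-115/81

x(1) = (-5 - 6)/3 = -11/3.
x(2) = (-(-11/3) - 6)/3 = -7/9.
x(3) = (-(-7/9) - 6)/3 = -47/27.
x(4) = (-(-47/27) - 6)/3 = -115/81.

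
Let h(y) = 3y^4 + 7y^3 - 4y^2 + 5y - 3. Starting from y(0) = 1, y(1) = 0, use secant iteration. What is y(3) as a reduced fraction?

3993/5977

h(1) = 8, h(0) = -3. y(2) = 0 - (-3)·(0 - 1)/((-3) - 8) = 3/11.
h(0) = -3, h(3/11) = -25992/14641. y(3) = (3/11) - (-25992/14641)·((3/11) - 0)/((-25992/14641) - (-3)) = 3993/5977.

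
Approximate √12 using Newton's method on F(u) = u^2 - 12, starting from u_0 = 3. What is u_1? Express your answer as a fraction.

F'(u) = 2u.
F(3) = -3, F'(3) = 6, so u_1 = 3 - (-3)/6 = 7/2.

7/2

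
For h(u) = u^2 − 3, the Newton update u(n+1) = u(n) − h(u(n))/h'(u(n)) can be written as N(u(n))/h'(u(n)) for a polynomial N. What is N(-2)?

7

h'(u) = 2u.
N(u) = u·h'(u) − h(u) = u·(2u) − (u^2 − 3) = u^2 + 3.
N(-2) = 7.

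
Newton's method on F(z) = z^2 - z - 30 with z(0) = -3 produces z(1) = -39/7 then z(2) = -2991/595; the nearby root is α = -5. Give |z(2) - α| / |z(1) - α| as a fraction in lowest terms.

z(1) - α = -39/7 - (-5) = -39/7 + 5 = -4/7, so |z(1) - α| = 4/7.
z(2) - α = -2991/595 - (-5) = -2991/595 + 5 = -16/595, so |z(2) - α| = 16/595.
Ratio = (16/595) / (4/7) = 4/85.

4/85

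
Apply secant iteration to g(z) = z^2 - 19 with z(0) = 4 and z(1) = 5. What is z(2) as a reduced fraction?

g(4) = -3, g(5) = 6. z(2) = 5 - 6·(5 - 4)/(6 - (-3)) = 13/3.

13/3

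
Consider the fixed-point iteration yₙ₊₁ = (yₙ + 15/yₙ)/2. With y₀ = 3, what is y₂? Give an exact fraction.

31/8

y₁ = (3 + 15/3)/2 = 4.
y₂ = (4 + 15/4)/2 = 31/8.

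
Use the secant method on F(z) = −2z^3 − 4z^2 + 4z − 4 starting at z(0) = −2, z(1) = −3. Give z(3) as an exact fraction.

F(−2) = −12, F(−3) = 2. z(2) = (−3) − 2·((−3) − (−2))/(2 − (−12)) = −20/7.
F(−3) = 2, F(−20/7) = −492/343. z(3) = (−20/7) − (−492/343)·((−20/7) − (−3))/((−492/343) − 2) = −1718/589.

−1718/589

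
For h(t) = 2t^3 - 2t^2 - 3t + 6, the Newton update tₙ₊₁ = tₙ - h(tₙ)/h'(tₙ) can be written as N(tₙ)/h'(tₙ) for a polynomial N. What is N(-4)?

-294

h'(t) = 6t^2 - 4t - 3.
N(t) = t·h'(t) - h(t) = t·(6t^2 - 4t - 3) - (2t^3 - 2t^2 - 3t + 6) = 4t^3 - 2t^2 - 6.
N(-4) = -294.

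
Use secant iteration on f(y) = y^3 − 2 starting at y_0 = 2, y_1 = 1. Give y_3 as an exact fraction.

f(2) = 6, f(1) = −1. y_2 = 1 − (−1)·(1 − 2)/((−1) − 6) = 8/7.
f(1) = −1, f(8/7) = −174/343. y_3 = (8/7) − (−174/343)·((8/7) − 1)/((−174/343) − (−1)) = 218/169.

218/169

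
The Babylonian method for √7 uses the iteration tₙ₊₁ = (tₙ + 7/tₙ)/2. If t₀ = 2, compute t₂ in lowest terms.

t₁ = (2 + 7/2)/2 = 11/4.
t₂ = (11/4 + 7/(11/4))/2 = 233/88.

233/88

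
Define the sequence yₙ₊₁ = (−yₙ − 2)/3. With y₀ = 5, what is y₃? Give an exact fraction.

−19/27

y₁ = (−5 − 2)/3 = −7/3.
y₂ = (−(−7/3) − 2)/3 = 1/9.
y₃ = (−(1/9) − 2)/3 = −19/27.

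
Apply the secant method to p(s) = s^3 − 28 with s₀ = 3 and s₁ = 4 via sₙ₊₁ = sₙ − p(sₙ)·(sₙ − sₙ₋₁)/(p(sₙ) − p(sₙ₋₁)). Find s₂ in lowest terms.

112/37

p(3) = −1, p(4) = 36. s₂ = 4 − 36·(4 − 3)/(36 − (−1)) = 112/37.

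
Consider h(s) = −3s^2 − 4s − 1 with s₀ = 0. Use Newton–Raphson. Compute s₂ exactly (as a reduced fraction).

−13/40

h'(s) = −6s − 4.
h(0) = −1, h'(0) = −4, so s₁ = 0 − (−1)/(−4) = −1/4.
h(−1/4) = −3/16, h'(−1/4) = −5/2, so s₂ = (−1/4) − (−3/16)/(−5/2) = −13/40.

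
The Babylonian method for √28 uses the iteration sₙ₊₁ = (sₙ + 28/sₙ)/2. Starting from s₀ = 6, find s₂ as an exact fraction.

s₁ = (6 + 28/6)/2 = 16/3.
s₂ = (16/3 + 28/(16/3))/2 = 127/24.

127/24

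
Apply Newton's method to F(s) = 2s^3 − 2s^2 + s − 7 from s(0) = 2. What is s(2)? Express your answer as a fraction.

120881/67099

F'(s) = 6s^2 − 4s + 1.
F(2) = 3, F'(2) = 17, so s(1) = 2 − 3/17 = 31/17.
F(31/17) = 1476/4913, F'(31/17) = 3947/289, so s(2) = (31/17) − (1476/4913)/(3947/289) = 120881/67099.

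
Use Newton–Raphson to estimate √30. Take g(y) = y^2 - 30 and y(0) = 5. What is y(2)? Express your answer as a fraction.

g'(y) = 2y.
g(5) = -5, g'(5) = 10, so y(1) = 5 - (-5)/10 = 11/2.
g(11/2) = 1/4, g'(11/2) = 11, so y(2) = (11/2) - (1/4)/11 = 241/44.

241/44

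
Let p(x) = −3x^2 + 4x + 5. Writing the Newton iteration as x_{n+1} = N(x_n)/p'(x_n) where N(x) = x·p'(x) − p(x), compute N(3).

p'(x) = −6x + 4.
N(x) = x·p'(x) − p(x) = x·(−6x + 4) − (−3x^2 + 4x + 5) = −3x^2 − 5.
N(3) = −32.

−32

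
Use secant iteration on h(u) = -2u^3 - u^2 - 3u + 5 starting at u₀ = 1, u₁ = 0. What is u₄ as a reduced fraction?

172080/191033

h(1) = -1, h(0) = 5. u₂ = 0 - 5·(0 - 1)/(5 - (-1)) = 5/6.
h(0) = 5, h(5/6) = 35/54. u₃ = (5/6) - (35/54)·((5/6) - 0)/((35/54) - 5) = 45/47.
h(5/6) = 35/54, h(45/47) = -56525/103823. u₄ = (45/47) - (-56525/103823)·((45/47) - (5/6))/((-56525/103823) - (35/54)) = 172080/191033.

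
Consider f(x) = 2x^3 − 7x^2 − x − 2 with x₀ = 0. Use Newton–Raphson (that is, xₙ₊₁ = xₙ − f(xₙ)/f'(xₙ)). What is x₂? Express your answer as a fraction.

−58/51

f'(x) = 6x^2 − 14x − 1.
f(0) = −2, f'(0) = −1, so x₁ = 0 − (−2)/(−1) = −2.
f(−2) = −44, f'(−2) = 51, so x₂ = (−2) − (−44)/51 = −58/51.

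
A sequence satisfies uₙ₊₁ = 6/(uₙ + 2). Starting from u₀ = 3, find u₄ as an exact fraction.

93/55

u₁ = 6/(3 + 2) = 6/5.
u₂ = 6/(6/5 + 2) = 15/8.
u₃ = 6/(15/8 + 2) = 48/31.
u₄ = 6/(48/31 + 2) = 93/55.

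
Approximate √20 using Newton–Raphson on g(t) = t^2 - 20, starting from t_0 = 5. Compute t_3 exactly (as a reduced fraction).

g'(t) = 2t.
g(5) = 5, g'(5) = 10, so t_1 = 5 - 5/10 = 9/2.
g(9/2) = 1/4, g'(9/2) = 9, so t_2 = (9/2) - (1/4)/9 = 161/36.
g(161/36) = 1/1296, g'(161/36) = 161/18, so t_3 = (161/36) - (1/1296)/(161/18) = 51841/11592.

51841/11592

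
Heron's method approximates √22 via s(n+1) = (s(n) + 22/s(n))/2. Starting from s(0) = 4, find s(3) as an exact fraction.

1016657/216752

s(1) = (4 + 22/4)/2 = 19/4.
s(2) = (19/4 + 22/(19/4))/2 = 713/152.
s(3) = (713/152 + 22/(713/152))/2 = 1016657/216752.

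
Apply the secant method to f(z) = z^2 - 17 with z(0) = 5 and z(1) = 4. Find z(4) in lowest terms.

f(5) = 8, f(4) = -1. z(2) = 4 - (-1)·(4 - 5)/((-1) - 8) = 37/9.
f(4) = -1, f(37/9) = -8/81. z(3) = (37/9) - (-8/81)·((37/9) - 4)/((-8/81) - (-1)) = 301/73.
f(37/9) = -8/81, f(301/73) = 8/5329. z(4) = (301/73) - (8/5329)·((301/73) - (37/9))/((8/5329) - (-8/81)) = 11153/2705.

11153/2705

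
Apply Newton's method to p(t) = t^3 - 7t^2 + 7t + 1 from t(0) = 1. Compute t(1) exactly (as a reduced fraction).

3/2

p'(t) = 3t^2 - 14t + 7.
p(1) = 2, p'(1) = -4, so t(1) = 1 - 2/(-4) = 3/2.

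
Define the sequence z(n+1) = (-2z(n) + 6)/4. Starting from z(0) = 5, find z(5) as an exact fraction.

z(1) = (-2·5 + 6)/4 = -1.
z(2) = (-2·(-1) + 6)/4 = 2.
z(3) = (-2·2 + 6)/4 = 1/2.
z(4) = (-2·(1/2) + 6)/4 = 5/4.
z(5) = (-2·(5/4) + 6)/4 = 7/8.

7/8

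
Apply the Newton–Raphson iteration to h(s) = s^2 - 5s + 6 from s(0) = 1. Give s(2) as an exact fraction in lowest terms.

29/15

h'(s) = 2s - 5.
h(1) = 2, h'(1) = -3, so s(1) = 1 - 2/(-3) = 5/3.
h(5/3) = 4/9, h'(5/3) = -5/3, so s(2) = (5/3) - (4/9)/(-5/3) = 29/15.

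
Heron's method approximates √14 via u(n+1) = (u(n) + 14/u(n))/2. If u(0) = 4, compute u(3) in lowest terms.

u(1) = (4 + 14/4)/2 = 15/4.
u(2) = (15/4 + 14/(15/4))/2 = 449/120.
u(3) = (449/120 + 14/(449/120))/2 = 403201/107760.

403201/107760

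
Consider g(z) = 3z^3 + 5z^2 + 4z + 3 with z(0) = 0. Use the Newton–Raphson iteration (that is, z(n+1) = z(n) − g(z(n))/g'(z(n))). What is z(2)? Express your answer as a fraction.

g'(z) = 9z^2 + 10z + 4.
g(0) = 3, g'(0) = 4, so z(1) = 0 − 3/4 = −3/4.
g(−3/4) = 99/64, g'(−3/4) = 25/16, so z(2) = (−3/4) − (99/64)/(25/16) = −87/50.

−87/50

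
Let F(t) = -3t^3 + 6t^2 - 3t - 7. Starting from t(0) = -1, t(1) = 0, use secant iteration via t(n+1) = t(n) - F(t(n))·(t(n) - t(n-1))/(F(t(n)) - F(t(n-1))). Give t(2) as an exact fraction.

-7/12

F(-1) = 5, F(0) = -7. t(2) = 0 - (-7)·(0 - (-1))/((-7) - 5) = -7/12.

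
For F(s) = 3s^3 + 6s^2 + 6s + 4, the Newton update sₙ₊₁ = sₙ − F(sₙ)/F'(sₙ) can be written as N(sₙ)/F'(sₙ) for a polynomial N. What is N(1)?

8

F'(s) = 9s^2 + 12s + 6.
N(s) = s·F'(s) − F(s) = s·(9s^2 + 12s + 6) − (3s^3 + 6s^2 + 6s + 4) = 6s^3 + 6s^2 − 4.
N(1) = 8.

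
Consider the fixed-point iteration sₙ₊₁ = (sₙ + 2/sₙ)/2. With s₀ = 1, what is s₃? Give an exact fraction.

s₁ = (1 + 2/1)/2 = 3/2.
s₂ = (3/2 + 2/(3/2))/2 = 17/12.
s₃ = (17/12 + 2/(17/12))/2 = 577/408.

577/408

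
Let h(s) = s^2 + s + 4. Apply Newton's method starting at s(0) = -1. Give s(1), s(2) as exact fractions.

h'(s) = 2s + 1.
h(-1) = 4, h'(-1) = -1, so s(1) = (-1) - 4/(-1) = 3.
h(3) = 16, h'(3) = 7, so s(2) = 3 - 16/7 = 5/7.

s(1) = 3, s(2) = 5/7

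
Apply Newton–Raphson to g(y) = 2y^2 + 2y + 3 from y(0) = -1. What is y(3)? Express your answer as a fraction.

g'(y) = 4y + 2.
g(-1) = 3, g'(-1) = -2, so y(1) = (-1) - 3/(-2) = 1/2.
g(1/2) = 9/2, g'(1/2) = 4, so y(2) = (1/2) - (9/2)/4 = -5/8.
g(-5/8) = 81/32, g'(-5/8) = -1/2, so y(3) = (-5/8) - (81/32)/(-1/2) = 71/16.

71/16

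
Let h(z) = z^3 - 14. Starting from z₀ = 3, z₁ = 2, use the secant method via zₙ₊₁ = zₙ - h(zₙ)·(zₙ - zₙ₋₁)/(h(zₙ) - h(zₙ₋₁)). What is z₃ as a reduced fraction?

h(3) = 13, h(2) = -6. z₂ = 2 - (-6)·(2 - 3)/((-6) - 13) = 44/19.
h(2) = -6, h(44/19) = -10842/6859. z₃ = (44/19) - (-10842/6859)·((44/19) - 2)/((-10842/6859) - (-6)) = 2045/842.

2045/842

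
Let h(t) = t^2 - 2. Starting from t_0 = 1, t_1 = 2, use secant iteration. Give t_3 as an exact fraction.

7/5

h(1) = -1, h(2) = 2. t_2 = 2 - 2·(2 - 1)/(2 - (-1)) = 4/3.
h(2) = 2, h(4/3) = -2/9. t_3 = (4/3) - (-2/9)·((4/3) - 2)/((-2/9) - 2) = 7/5.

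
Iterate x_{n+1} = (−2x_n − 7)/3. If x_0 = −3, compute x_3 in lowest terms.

−25/27

x_1 = (−2·(−3) − 7)/3 = −1/3.
x_2 = (−2·(−1/3) − 7)/3 = −19/9.
x_3 = (−2·(−19/9) − 7)/3 = −25/27.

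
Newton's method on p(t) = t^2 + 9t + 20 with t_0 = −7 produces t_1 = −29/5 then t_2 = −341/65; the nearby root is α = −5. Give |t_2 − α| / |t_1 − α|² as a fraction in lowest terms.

t_1 − α = −29/5 − (−5) = −29/5 + 5 = −4/5, so |t_1 − α| = 4/5.
t_2 − α = −341/65 − (−5) = −341/65 + 5 = −16/65, so |t_2 − α| = 16/65.
|t_1 − α|² = 16/25.
Ratio = (16/65) / (16/25) = 5/13.

5/13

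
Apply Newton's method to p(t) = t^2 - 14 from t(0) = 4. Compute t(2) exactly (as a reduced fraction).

449/120

p'(t) = 2t.
p(4) = 2, p'(4) = 8, so t(1) = 4 - 2/8 = 15/4.
p(15/4) = 1/16, p'(15/4) = 15/2, so t(2) = (15/4) - (1/16)/(15/2) = 449/120.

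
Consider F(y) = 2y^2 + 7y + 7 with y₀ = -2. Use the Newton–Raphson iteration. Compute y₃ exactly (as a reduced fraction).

-13/3

F'(y) = 4y + 7.
F(-2) = 1, F'(-2) = -1, so y₁ = (-2) - 1/(-1) = -1.
F(-1) = 2, F'(-1) = 3, so y₂ = (-1) - 2/3 = -5/3.
F(-5/3) = 8/9, F'(-5/3) = 1/3, so y₃ = (-5/3) - (8/9)/(1/3) = -13/3.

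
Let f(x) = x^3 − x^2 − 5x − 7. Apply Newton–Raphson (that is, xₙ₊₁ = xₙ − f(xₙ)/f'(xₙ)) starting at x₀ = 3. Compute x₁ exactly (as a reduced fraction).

13/4

f'(x) = 3x^2 − 2x − 5.
f(3) = −4, f'(3) = 16, so x₁ = 3 − (−4)/16 = 13/4.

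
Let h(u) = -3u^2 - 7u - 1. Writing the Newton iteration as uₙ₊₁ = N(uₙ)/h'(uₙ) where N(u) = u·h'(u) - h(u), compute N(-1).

h'(u) = -6u - 7.
N(u) = u·h'(u) - h(u) = u·(-6u - 7) - (-3u^2 - 7u - 1) = -3u^2 + 1.
N(-1) = -2.

-2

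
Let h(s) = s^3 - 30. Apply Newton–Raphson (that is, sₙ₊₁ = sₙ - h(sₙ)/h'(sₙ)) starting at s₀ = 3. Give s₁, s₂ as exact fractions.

h'(s) = 3s^2.
h(3) = -3, h'(3) = 27, so s₁ = 3 - (-3)/27 = 28/9.
h(28/9) = 82/729, h'(28/9) = 784/27, so s₂ = (28/9) - (82/729)/(784/27) = 32887/10584.

s₁ = 28/9, s₂ = 32887/10584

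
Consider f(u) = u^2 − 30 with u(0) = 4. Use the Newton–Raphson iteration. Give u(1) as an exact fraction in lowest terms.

23/4

f'(u) = 2u.
f(4) = −14, f'(4) = 8, so u(1) = 4 − (−14)/8 = 23/4.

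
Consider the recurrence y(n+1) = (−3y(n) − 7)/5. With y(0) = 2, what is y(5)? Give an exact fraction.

y(1) = (−3·2 − 7)/5 = −13/5.
y(2) = (−3·(−13/5) − 7)/5 = 4/25.
y(3) = (−3·(4/25) − 7)/5 = −187/125.
y(4) = (−3·(−187/125) − 7)/5 = −314/625.
y(5) = (−3·(−314/625) − 7)/5 = −3433/3125.

−3433/3125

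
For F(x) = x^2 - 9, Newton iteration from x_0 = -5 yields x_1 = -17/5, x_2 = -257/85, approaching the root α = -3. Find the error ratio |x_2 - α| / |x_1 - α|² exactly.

5/34

x_1 - α = -17/5 - (-3) = -17/5 + 3 = -2/5, so |x_1 - α| = 2/5.
x_2 - α = -257/85 - (-3) = -257/85 + 3 = -2/85, so |x_2 - α| = 2/85.
|x_1 - α|² = 4/25.
Ratio = (2/85) / (4/25) = 5/34.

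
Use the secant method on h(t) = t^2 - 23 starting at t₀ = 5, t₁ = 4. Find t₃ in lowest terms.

379/79

h(5) = 2, h(4) = -7. t₂ = 4 - (-7)·(4 - 5)/((-7) - 2) = 43/9.
h(4) = -7, h(43/9) = -14/81. t₃ = (43/9) - (-14/81)·((43/9) - 4)/((-14/81) - (-7)) = 379/79.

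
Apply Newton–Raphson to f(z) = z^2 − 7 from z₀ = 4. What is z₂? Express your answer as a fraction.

977/368

f'(z) = 2z.
f(4) = 9, f'(4) = 8, so z₁ = 4 − 9/8 = 23/8.
f(23/8) = 81/64, f'(23/8) = 23/4, so z₂ = (23/8) − (81/64)/(23/4) = 977/368.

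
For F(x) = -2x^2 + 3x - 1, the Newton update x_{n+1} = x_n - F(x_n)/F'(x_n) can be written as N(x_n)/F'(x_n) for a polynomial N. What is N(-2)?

F'(x) = -4x + 3.
N(x) = x·F'(x) - F(x) = x·(-4x + 3) - (-2x^2 + 3x - 1) = -2x^2 + 1.
N(-2) = -7.

-7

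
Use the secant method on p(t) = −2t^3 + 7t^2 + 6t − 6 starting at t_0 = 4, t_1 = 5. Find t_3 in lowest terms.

611236/150899

p(4) = 2, p(5) = −51. t_2 = 5 − (−51)·(5 − 4)/((−51) − 2) = 214/53.
p(5) = −51, p(214/53) = 103122/148877. t_3 = (214/53) − (103122/148877)·((214/53) − 5)/((103122/148877) − (−51)) = 611236/150899.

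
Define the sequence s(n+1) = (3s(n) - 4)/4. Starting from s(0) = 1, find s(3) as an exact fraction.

s(1) = (3·1 - 4)/4 = -1/4.
s(2) = (3·(-1/4) - 4)/4 = -19/16.
s(3) = (3·(-19/16) - 4)/4 = -121/64.

-121/64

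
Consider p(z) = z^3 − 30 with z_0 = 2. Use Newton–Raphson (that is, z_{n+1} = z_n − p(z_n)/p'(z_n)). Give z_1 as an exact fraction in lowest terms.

23/6

p'(z) = 3z^2.
p(2) = −22, p'(2) = 12, so z_1 = 2 − (−22)/12 = 23/6.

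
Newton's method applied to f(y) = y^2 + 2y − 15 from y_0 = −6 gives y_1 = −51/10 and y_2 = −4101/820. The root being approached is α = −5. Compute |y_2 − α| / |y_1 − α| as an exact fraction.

y_1 − α = −51/10 − (−5) = −51/10 + 5 = −1/10, so |y_1 − α| = 1/10.
y_2 − α = −4101/820 − (−5) = −4101/820 + 5 = −1/820, so |y_2 − α| = 1/820.
Ratio = (1/820) / (1/10) = 1/82.

1/82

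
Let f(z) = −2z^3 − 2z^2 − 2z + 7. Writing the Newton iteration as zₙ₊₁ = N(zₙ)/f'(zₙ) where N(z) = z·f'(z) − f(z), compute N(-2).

f'(z) = −6z^2 − 4z − 2.
N(z) = z·f'(z) − f(z) = z·(−6z^2 − 4z − 2) − (−2z^3 − 2z^2 − 2z + 7) = −4z^3 − 2z^2 − 7.
N(-2) = 17.

17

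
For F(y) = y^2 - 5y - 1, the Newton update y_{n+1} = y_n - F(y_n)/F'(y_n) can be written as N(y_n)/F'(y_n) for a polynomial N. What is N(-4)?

17

F'(y) = 2y - 5.
N(y) = y·F'(y) - F(y) = y·(2y - 5) - (y^2 - 5y - 1) = y^2 + 1.
N(-4) = 17.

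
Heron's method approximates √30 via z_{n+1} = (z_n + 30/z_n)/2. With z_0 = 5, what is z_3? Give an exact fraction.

z_1 = (5 + 30/5)/2 = 11/2.
z_2 = (11/2 + 30/(11/2))/2 = 241/44.
z_3 = (241/44 + 30/(241/44))/2 = 116161/21208.

116161/21208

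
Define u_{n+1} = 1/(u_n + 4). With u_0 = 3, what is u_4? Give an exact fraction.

u_1 = 1/(3 + 4) = 1/7.
u_2 = 1/(1/7 + 4) = 7/29.
u_3 = 1/(7/29 + 4) = 29/123.
u_4 = 1/(29/123 + 4) = 123/521.

123/521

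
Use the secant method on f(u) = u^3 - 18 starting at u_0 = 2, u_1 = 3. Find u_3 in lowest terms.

f(2) = -10, f(3) = 9. u_2 = 3 - 9·(3 - 2)/(9 - (-10)) = 48/19.
f(3) = 9, f(48/19) = -12870/6859. u_3 = (48/19) - (-12870/6859)·((48/19) - 3)/((-12870/6859) - 9) = 2402/921.

2402/921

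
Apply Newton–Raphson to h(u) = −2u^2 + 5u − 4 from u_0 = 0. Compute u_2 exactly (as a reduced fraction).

68/45

h'(u) = −4u + 5.
h(0) = −4, h'(0) = 5, so u_1 = 0 − (−4)/5 = 4/5.
h(4/5) = −32/25, h'(4/5) = 9/5, so u_2 = (4/5) − (−32/25)/(9/5) = 68/45.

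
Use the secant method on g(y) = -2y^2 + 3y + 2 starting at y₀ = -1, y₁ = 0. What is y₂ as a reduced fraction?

g(-1) = -3, g(0) = 2. y₂ = 0 - 2·(0 - (-1))/(2 - (-3)) = -2/5.

-2/5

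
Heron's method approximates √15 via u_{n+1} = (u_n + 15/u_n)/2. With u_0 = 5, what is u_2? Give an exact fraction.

31/8

u_1 = (5 + 15/5)/2 = 4.
u_2 = (4 + 15/4)/2 = 31/8.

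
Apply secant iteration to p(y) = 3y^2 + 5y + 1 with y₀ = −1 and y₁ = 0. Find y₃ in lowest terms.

p(−1) = −1, p(0) = 1. y₂ = 0 − 1·(0 − (−1))/(1 − (−1)) = −1/2.
p(0) = 1, p(−1/2) = −3/4. y₃ = (−1/2) − (−3/4)·((−1/2) − 0)/((−3/4) − 1) = −2/7.

−2/7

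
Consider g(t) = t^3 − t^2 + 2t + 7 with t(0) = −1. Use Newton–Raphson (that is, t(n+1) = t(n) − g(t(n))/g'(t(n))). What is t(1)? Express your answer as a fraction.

g'(t) = 3t^2 − 2t + 2.
g(−1) = 3, g'(−1) = 7, so t(1) = (−1) − 3/7 = −10/7.

−10/7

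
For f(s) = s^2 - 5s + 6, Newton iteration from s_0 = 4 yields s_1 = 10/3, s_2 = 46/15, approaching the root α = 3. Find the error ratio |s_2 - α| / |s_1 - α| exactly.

s_1 - α = 10/3 - 3 = 1/3, so |s_1 - α| = 1/3.
s_2 - α = 46/15 - 3 = 1/15, so |s_2 - α| = 1/15.
Ratio = (1/15) / (1/3) = 1/5.

1/5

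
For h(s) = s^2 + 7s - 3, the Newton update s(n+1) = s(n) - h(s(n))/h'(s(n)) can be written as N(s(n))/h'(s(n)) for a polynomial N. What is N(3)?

12

h'(s) = 2s + 7.
N(s) = s·h'(s) - h(s) = s·(2s + 7) - (s^2 + 7s - 3) = s^2 + 3.
N(3) = 12.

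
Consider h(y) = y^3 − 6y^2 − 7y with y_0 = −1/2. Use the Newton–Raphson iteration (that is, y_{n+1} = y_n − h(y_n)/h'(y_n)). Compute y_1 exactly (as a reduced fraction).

7

h'(y) = 3y^2 − 12y − 7.
h(−1/2) = 15/8, h'(−1/2) = −1/4, so y_1 = (−1/2) − (15/8)/(−1/4) = 7.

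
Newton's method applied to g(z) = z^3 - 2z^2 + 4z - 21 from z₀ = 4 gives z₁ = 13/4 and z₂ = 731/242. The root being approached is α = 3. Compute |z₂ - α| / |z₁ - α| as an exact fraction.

z₁ - α = 13/4 - 3 = 1/4, so |z₁ - α| = 1/4.
z₂ - α = 731/242 - 3 = 5/242, so |z₂ - α| = 5/242.
Ratio = (5/242) / (1/4) = 10/121.

10/121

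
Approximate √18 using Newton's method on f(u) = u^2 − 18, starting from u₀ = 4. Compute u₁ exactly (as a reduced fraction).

f'(u) = 2u.
f(4) = −2, f'(4) = 8, so u₁ = 4 − (−2)/8 = 17/4.

17/4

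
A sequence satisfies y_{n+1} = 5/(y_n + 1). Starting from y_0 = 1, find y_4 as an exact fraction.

85/52

y_1 = 5/(1 + 1) = 5/2.
y_2 = 5/(5/2 + 1) = 10/7.
y_3 = 5/(10/7 + 1) = 35/17.
y_4 = 5/(35/17 + 1) = 85/52.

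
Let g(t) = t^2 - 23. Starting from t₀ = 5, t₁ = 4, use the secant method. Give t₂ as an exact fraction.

g(5) = 2, g(4) = -7. t₂ = 4 - (-7)·(4 - 5)/((-7) - 2) = 43/9.

43/9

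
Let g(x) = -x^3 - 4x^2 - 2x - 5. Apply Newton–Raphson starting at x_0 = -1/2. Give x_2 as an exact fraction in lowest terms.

14981/7985

g'(x) = -3x^2 - 8x - 2.
g(-1/2) = -39/8, g'(-1/2) = 5/4, so x_1 = (-1/2) - (-39/8)/(5/4) = 17/5.
g(17/5) = -12168/125, g'(17/5) = -1597/25, so x_2 = (17/5) - (-12168/125)/(-1597/25) = 14981/7985.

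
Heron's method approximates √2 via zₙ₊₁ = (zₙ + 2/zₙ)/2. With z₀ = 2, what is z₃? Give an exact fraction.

z₁ = (2 + 2/2)/2 = 3/2.
z₂ = (3/2 + 2/(3/2))/2 = 17/12.
z₃ = (17/12 + 2/(17/12))/2 = 577/408.

577/408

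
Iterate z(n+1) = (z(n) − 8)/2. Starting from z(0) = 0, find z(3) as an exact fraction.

−7

z(1) = (0 − 8)/2 = −4.
z(2) = ((−4) − 8)/2 = −6.
z(3) = ((−6) − 8)/2 = −7.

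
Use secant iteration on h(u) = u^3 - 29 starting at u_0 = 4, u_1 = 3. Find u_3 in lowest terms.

h(4) = 35, h(3) = -2. u_2 = 3 - (-2)·(3 - 4)/((-2) - 35) = 113/37.
h(3) = -2, h(113/37) = -26040/50653. u_3 = (113/37) - (-26040/50653)·((113/37) - 3)/((-26040/50653) - (-2)) = 115637/37633.

115637/37633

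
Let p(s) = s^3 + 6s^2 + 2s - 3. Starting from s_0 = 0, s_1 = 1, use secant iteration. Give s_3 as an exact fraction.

49/103

p(0) = -3, p(1) = 6. s_2 = 1 - 6·(1 - 0)/(6 - (-3)) = 1/3.
p(1) = 6, p(1/3) = -44/27. s_3 = (1/3) - (-44/27)·((1/3) - 1)/((-44/27) - 6) = 49/103.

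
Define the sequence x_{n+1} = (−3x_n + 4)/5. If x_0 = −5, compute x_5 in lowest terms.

x_1 = (−3·(−5) + 4)/5 = 19/5.
x_2 = (−3·(19/5) + 4)/5 = −37/25.
x_3 = (−3·(−37/25) + 4)/5 = 211/125.
x_4 = (−3·(211/125) + 4)/5 = −133/625.
x_5 = (−3·(−133/625) + 4)/5 = 2899/3125.

2899/3125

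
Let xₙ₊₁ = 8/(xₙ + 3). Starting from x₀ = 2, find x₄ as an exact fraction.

872/511

x₁ = 8/(2 + 3) = 8/5.
x₂ = 8/(8/5 + 3) = 40/23.
x₃ = 8/(40/23 + 3) = 184/109.
x₄ = 8/(184/109 + 3) = 872/511.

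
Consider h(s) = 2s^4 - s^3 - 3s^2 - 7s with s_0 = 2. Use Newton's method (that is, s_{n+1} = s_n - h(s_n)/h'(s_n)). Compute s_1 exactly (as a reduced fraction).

68/33

h'(s) = 8s^3 - 3s^2 - 6s - 7.
h(2) = -2, h'(2) = 33, so s_1 = 2 - (-2)/33 = 68/33.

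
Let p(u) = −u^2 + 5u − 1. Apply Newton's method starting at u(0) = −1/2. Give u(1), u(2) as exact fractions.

p'(u) = −2u + 5.
p(−1/2) = −15/4, p'(−1/2) = 6, so u(1) = (−1/2) − (−15/4)/6 = 1/8.
p(1/8) = −25/64, p'(1/8) = 19/4, so u(2) = (1/8) − (−25/64)/(19/4) = 63/304.

u(1) = 1/8, u(2) = 63/304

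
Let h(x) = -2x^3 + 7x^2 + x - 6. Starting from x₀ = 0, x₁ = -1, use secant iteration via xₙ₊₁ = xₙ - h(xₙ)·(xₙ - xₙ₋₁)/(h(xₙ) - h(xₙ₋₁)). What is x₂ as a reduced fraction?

h(0) = -6, h(-1) = 2. x₂ = (-1) - 2·((-1) - 0)/(2 - (-6)) = -3/4.

-3/4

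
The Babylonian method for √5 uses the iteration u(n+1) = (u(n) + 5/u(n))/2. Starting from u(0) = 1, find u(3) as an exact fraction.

47/21

u(1) = (1 + 5/1)/2 = 3.
u(2) = (3 + 5/3)/2 = 7/3.
u(3) = (7/3 + 5/(7/3))/2 = 47/21.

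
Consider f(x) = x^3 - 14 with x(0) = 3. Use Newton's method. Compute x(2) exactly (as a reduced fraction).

452213/187272

f'(x) = 3x^2.
f(3) = 13, f'(3) = 27, so x(1) = 3 - 13/27 = 68/27.
f(68/27) = 38870/19683, f'(68/27) = 4624/243, so x(2) = (68/27) - (38870/19683)/(4624/243) = 452213/187272.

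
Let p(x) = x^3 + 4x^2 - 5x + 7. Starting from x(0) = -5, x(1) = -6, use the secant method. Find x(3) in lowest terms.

p(-5) = 7, p(-6) = -35. x(2) = (-6) - (-35)·((-6) - (-5))/((-35) - 7) = -31/6.
p(-6) = -35, p(-31/6) = 365/216. x(3) = (-31/6) - (365/216)·((-31/6) - (-6))/((365/216) - (-35)) = -1650/317.

-1650/317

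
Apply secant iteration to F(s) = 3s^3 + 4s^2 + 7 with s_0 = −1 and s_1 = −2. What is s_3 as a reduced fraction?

−971/499

F(−1) = 8, F(−2) = −1. s_2 = (−2) − (−1)·((−2) − (−1))/((−1) − 8) = −17/9.
F(−2) = −1, F(−17/9) = 256/243. s_3 = (−17/9) − (256/243)·((−17/9) − (−2))/((256/243) − (−1)) = −971/499.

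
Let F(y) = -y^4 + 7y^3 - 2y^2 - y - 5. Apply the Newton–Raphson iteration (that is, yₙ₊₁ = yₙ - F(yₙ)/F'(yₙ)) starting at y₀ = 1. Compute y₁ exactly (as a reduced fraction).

F'(y) = -4y^3 + 21y^2 - 4y - 1.
F(1) = -2, F'(1) = 12, so y₁ = 1 - (-2)/12 = 7/6.

7/6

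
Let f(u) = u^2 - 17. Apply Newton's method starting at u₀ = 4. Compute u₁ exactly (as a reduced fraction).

33/8

f'(u) = 2u.
f(4) = -1, f'(4) = 8, so u₁ = 4 - (-1)/8 = 33/8.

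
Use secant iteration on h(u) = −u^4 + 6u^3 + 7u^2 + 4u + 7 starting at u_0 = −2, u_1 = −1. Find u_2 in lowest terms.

h(−2) = −37, h(−1) = 3. u_2 = (−1) − 3·((−1) − (−2))/(3 − (−37)) = −43/40.

−43/40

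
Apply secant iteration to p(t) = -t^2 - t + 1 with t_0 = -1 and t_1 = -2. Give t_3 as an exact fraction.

-8/5

p(-1) = 1, p(-2) = -1. t_2 = (-2) - (-1)·((-2) - (-1))/((-1) - 1) = -3/2.
p(-2) = -1, p(-3/2) = 1/4. t_3 = (-3/2) - (1/4)·((-3/2) - (-2))/((1/4) - (-1)) = -8/5.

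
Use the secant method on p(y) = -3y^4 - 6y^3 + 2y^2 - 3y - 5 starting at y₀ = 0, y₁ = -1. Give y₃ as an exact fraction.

p(0) = -5, p(-1) = 3. y₂ = (-1) - 3·((-1) - 0)/(3 - (-5)) = -5/8.
p(-1) = 3, p(-5/8) = -5475/4096. y₃ = (-5/8) - (-5475/4096)·((-5/8) - (-1))/((-5475/4096) - 3) = -4385/5921.

-4385/5921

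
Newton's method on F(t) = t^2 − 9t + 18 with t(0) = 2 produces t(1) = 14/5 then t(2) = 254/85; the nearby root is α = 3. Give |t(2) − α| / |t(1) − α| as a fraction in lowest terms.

t(1) − α = 14/5 − 3 = −1/5, so |t(1) − α| = 1/5.
t(2) − α = 254/85 − 3 = −1/85, so |t(2) − α| = 1/85.
Ratio = (1/85) / (1/5) = 1/17.

1/17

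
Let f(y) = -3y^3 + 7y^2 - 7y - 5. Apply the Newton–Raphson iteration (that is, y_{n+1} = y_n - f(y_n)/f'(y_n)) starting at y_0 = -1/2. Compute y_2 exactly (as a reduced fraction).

-15557/33787

f'(y) = -9y^2 + 14y - 7.
f(-1/2) = 5/8, f'(-1/2) = -65/4, so y_1 = (-1/2) - (5/8)/(-65/4) = -6/13.
f(-6/13) = 37/2197, f'(-6/13) = -2599/169, so y_2 = (-6/13) - (37/2197)/(-2599/169) = -15557/33787.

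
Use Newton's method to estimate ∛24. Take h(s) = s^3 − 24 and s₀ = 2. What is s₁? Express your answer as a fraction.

h'(s) = 3s^2.
h(2) = −16, h'(2) = 12, so s₁ = 2 − (−16)/12 = 10/3.

10/3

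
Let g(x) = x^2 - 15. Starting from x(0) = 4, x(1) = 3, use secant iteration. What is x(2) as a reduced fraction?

g(4) = 1, g(3) = -6. x(2) = 3 - (-6)·(3 - 4)/((-6) - 1) = 27/7.

27/7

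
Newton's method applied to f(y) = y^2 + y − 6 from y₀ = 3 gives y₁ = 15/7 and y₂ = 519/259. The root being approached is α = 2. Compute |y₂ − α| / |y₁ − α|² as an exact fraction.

7/37

y₁ − α = 15/7 − 2 = 1/7, so |y₁ − α| = 1/7.
y₂ − α = 519/259 − 2 = 1/259, so |y₂ − α| = 1/259.
|y₁ − α|² = 1/49.
Ratio = (1/259) / (1/49) = 7/37.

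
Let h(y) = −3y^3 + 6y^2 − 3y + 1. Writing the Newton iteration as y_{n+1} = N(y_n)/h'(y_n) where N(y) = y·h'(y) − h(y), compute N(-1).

11

h'(y) = −9y^2 + 12y − 3.
N(y) = y·h'(y) − h(y) = y·(−9y^2 + 12y − 3) − (−3y^3 + 6y^2 − 3y + 1) = −6y^3 + 6y^2 − 1.
N(-1) = 11.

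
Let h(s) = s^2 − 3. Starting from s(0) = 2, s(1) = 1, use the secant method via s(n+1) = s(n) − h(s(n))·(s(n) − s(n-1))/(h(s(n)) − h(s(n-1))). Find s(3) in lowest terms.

h(2) = 1, h(1) = −2. s(2) = 1 − (−2)·(1 − 2)/((−2) − 1) = 5/3.
h(1) = −2, h(5/3) = −2/9. s(3) = (5/3) − (−2/9)·((5/3) − 1)/((−2/9) − (−2)) = 7/4.

7/4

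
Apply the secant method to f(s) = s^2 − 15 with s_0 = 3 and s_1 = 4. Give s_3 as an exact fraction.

213/55

f(3) = −6, f(4) = 1. s_2 = 4 − 1·(4 − 3)/(1 − (−6)) = 27/7.
f(4) = 1, f(27/7) = −6/49. s_3 = (27/7) − (−6/49)·((27/7) − 4)/((−6/49) − 1) = 213/55.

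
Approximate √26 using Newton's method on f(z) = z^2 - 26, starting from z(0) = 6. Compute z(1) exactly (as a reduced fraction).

31/6

f'(z) = 2z.
f(6) = 10, f'(6) = 12, so z(1) = 6 - 10/12 = 31/6.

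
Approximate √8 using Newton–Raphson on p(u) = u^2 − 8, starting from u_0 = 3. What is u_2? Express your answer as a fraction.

577/204

p'(u) = 2u.
p(3) = 1, p'(3) = 6, so u_1 = 3 − 1/6 = 17/6.
p(17/6) = 1/36, p'(17/6) = 17/3, so u_2 = (17/6) − (1/36)/(17/3) = 577/204.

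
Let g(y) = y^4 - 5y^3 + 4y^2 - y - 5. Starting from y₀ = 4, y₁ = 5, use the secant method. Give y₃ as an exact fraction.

285590/69097

g(4) = -9, g(5) = 90. y₂ = 5 - 90·(5 - 4)/(90 - (-9)) = 45/11.
g(5) = 90, g(45/11) = -64250/14641. y₃ = (45/11) - (-64250/14641)·((45/11) - 5)/((-64250/14641) - 90) = 285590/69097.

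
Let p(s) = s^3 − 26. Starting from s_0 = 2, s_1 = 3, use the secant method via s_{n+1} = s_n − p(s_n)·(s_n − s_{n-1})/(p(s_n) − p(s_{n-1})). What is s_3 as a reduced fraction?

28370/9577

p(2) = −18, p(3) = 1. s_2 = 3 − 1·(3 − 2)/(1 − (−18)) = 56/19.
p(3) = 1, p(56/19) = −2718/6859. s_3 = (56/19) − (−2718/6859)·((56/19) − 3)/((−2718/6859) − 1) = 28370/9577.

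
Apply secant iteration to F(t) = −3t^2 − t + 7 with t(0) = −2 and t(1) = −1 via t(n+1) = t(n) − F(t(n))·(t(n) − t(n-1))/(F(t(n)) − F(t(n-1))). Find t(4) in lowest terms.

−1357/797

F(−2) = −3, F(−1) = 5. t(2) = (−1) − 5·((−1) − (−2))/(5 − (−3)) = −13/8.
F(−1) = 5, F(−13/8) = 45/64. t(3) = (−13/8) − (45/64)·((−13/8) − (−1))/((45/64) − 5) = −19/11.
F(−13/8) = 45/64, F(−19/11) = −27/121. t(4) = (−19/11) − (−27/121)·((−19/11) − (−13/8))/((−27/121) − (45/64)) = −1357/797.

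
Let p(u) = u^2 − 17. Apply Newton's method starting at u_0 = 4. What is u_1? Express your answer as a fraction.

p'(u) = 2u.
p(4) = −1, p'(4) = 8, so u_1 = 4 − (−1)/8 = 33/8.

33/8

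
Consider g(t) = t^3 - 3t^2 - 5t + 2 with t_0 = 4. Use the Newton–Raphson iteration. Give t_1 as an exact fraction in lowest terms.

78/19

g'(t) = 3t^2 - 6t - 5.
g(4) = -2, g'(4) = 19, so t_1 = 4 - (-2)/19 = 78/19.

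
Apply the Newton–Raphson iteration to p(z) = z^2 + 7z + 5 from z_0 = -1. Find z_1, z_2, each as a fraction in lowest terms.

z_1 = -4/5, z_2 = -109/135

p'(z) = 2z + 7.
p(-1) = -1, p'(-1) = 5, so z_1 = (-1) - (-1)/5 = -4/5.
p(-4/5) = 1/25, p'(-4/5) = 27/5, so z_2 = (-4/5) - (1/25)/(27/5) = -109/135.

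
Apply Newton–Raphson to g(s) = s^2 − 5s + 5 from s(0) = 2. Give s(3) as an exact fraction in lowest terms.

g'(s) = 2s − 5.
g(2) = −1, g'(2) = −1, so s(1) = 2 − (−1)/(−1) = 1.
g(1) = 1, g'(1) = −3, so s(2) = 1 − 1/(−3) = 4/3.
g(4/3) = 1/9, g'(4/3) = −7/3, so s(3) = (4/3) − (1/9)/(−7/3) = 29/21.

29/21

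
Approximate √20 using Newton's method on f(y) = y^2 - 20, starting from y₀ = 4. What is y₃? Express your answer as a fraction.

51841/11592

f'(y) = 2y.
f(4) = -4, f'(4) = 8, so y₁ = 4 - (-4)/8 = 9/2.
f(9/2) = 1/4, f'(9/2) = 9, so y₂ = (9/2) - (1/4)/9 = 161/36.
f(161/36) = 1/1296, f'(161/36) = 161/18, so y₃ = (161/36) - (1/1296)/(161/18) = 51841/11592.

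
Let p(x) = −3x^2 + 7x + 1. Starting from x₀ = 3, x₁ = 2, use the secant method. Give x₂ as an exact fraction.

p(3) = −5, p(2) = 3. x₂ = 2 − 3·(2 − 3)/(3 − (−5)) = 19/8.

19/8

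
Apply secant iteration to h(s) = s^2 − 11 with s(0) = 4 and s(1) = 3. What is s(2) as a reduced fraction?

h(4) = 5, h(3) = −2. s(2) = 3 − (−2)·(3 − 4)/((−2) − 5) = 23/7.

23/7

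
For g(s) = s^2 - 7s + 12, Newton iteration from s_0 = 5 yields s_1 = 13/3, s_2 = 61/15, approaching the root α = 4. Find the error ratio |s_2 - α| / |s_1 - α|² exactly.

3/5

s_1 - α = 13/3 - 4 = 1/3, so |s_1 - α| = 1/3.
s_2 - α = 61/15 - 4 = 1/15, so |s_2 - α| = 1/15.
|s_1 - α|² = 1/9.
Ratio = (1/15) / (1/9) = 3/5.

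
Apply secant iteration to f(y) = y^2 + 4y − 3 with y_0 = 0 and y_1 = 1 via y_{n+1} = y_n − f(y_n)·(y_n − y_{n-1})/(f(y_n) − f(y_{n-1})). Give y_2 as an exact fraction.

3/5

f(0) = −3, f(1) = 2. y_2 = 1 − 2·(1 − 0)/(2 − (−3)) = 3/5.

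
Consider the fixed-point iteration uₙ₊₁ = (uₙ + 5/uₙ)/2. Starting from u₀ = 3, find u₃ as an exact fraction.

u₁ = (3 + 5/3)/2 = 7/3.
u₂ = (7/3 + 5/(7/3))/2 = 47/21.
u₃ = (47/21 + 5/(47/21))/2 = 2207/987.

2207/987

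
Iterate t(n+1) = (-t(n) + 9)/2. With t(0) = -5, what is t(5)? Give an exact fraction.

t(1) = (-(-5) + 9)/2 = 7.
t(2) = (-7 + 9)/2 = 1.
t(3) = (-1 + 9)/2 = 4.
t(4) = (-4 + 9)/2 = 5/2.
t(5) = (-(5/2) + 9)/2 = 13/4.

13/4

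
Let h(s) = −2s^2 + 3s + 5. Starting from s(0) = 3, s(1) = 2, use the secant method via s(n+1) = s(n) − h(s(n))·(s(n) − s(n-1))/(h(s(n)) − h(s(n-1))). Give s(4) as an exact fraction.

h(3) = −4, h(2) = 3. s(2) = 2 − 3·(2 − 3)/(3 − (−4)) = 17/7.
h(2) = 3, h(17/7) = 24/49. s(3) = (17/7) − (24/49)·((17/7) − 2)/((24/49) − 3) = 103/41.
h(17/7) = 24/49, h(103/41) = −144/1681. s(4) = (103/41) − (−144/1681)·((103/41) − (17/7))/((−144/1681) − (24/49)) = 4937/1975.

4937/1975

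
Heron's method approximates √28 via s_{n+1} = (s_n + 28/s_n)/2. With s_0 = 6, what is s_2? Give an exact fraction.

s_1 = (6 + 28/6)/2 = 16/3.
s_2 = (16/3 + 28/(16/3))/2 = 127/24.

127/24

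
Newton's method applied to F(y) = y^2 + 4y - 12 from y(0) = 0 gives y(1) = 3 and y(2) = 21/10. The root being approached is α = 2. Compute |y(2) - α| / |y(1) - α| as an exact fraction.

y(1) - α = 3 - 2 = 1, so |y(1) - α| = 1.
y(2) - α = 21/10 - 2 = 1/10, so |y(2) - α| = 1/10.
Ratio = (1/10) / 1 = 1/10.

1/10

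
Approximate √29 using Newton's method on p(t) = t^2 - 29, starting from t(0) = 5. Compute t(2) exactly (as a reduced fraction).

727/135

p'(t) = 2t.
p(5) = -4, p'(5) = 10, so t(1) = 5 - (-4)/10 = 27/5.
p(27/5) = 4/25, p'(27/5) = 54/5, so t(2) = (27/5) - (4/25)/(54/5) = 727/135.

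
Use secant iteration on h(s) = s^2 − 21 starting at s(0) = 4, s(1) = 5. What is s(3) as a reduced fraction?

h(4) = −5, h(5) = 4. s(2) = 5 − 4·(5 − 4)/(4 − (−5)) = 41/9.
h(5) = 4, h(41/9) = −20/81. s(3) = (41/9) − (−20/81)·((41/9) − 5)/((−20/81) − 4) = 197/43.

197/43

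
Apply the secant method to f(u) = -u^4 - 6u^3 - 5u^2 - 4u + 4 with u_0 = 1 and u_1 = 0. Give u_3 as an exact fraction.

256/361

f(1) = -12, f(0) = 4. u_2 = 0 - 4·(0 - 1)/(4 - (-12)) = 1/4.
f(0) = 4, f(1/4) = 663/256. u_3 = (1/4) - (663/256)·((1/4) - 0)/((663/256) - 4) = 256/361.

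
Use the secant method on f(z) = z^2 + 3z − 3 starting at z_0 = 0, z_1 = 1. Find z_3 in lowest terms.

f(0) = −3, f(1) = 1. z_2 = 1 − 1·(1 − 0)/(1 − (−3)) = 3/4.
f(1) = 1, f(3/4) = −3/16. z_3 = (3/4) − (−3/16)·((3/4) − 1)/((−3/16) − 1) = 15/19.

15/19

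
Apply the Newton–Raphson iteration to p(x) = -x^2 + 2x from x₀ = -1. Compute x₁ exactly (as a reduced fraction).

-1/4

p'(x) = -2x + 2.
p(-1) = -3, p'(-1) = 4, so x₁ = (-1) - (-3)/4 = -1/4.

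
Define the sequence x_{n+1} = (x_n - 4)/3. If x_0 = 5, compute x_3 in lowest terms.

x_1 = (5 - 4)/3 = 1/3.
x_2 = ((1/3) - 4)/3 = -11/9.
x_3 = ((-11/9) - 4)/3 = -47/27.

-47/27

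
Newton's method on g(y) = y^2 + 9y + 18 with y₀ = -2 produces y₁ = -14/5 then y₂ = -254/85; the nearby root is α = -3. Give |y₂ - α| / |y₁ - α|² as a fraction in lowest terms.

5/17

y₁ - α = -14/5 - (-3) = -14/5 + 3 = 1/5, so |y₁ - α| = 1/5.
y₂ - α = -254/85 - (-3) = -254/85 + 3 = 1/85, so |y₂ - α| = 1/85.
|y₁ - α|² = 1/25.
Ratio = (1/85) / (1/25) = 5/17.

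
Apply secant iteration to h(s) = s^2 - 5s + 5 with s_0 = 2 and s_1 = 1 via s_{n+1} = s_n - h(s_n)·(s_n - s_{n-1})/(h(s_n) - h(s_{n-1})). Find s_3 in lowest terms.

7/5

h(2) = -1, h(1) = 1. s_2 = 1 - 1·(1 - 2)/(1 - (-1)) = 3/2.
h(1) = 1, h(3/2) = -1/4. s_3 = (3/2) - (-1/4)·((3/2) - 1)/((-1/4) - 1) = 7/5.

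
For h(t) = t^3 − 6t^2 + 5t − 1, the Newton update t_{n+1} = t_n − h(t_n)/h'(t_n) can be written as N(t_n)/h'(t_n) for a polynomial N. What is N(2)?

h'(t) = 3t^2 − 12t + 5.
N(t) = t·h'(t) − h(t) = t·(3t^2 − 12t + 5) − (t^3 − 6t^2 + 5t − 1) = 2t^3 − 6t^2 + 1.
N(2) = −7.

−7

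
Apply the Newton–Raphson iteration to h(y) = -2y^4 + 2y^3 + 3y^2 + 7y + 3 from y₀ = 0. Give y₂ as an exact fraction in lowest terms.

h'(y) = -8y^3 + 6y^2 + 6y + 7.
h(0) = 3, h'(0) = 7, so y₁ = 0 - 3/7 = -3/7.
h(-3/7) = 783/2401, h'(-3/7) = 2113/343, so y₂ = (-3/7) - (783/2401)/(2113/343) = -7122/14791.

-7122/14791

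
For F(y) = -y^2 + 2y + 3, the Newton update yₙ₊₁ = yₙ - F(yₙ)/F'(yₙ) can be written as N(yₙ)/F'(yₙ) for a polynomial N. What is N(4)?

F'(y) = -2y + 2.
N(y) = y·F'(y) - F(y) = y·(-2y + 2) - (-y^2 + 2y + 3) = -y^2 - 3.
N(4) = -19.

-19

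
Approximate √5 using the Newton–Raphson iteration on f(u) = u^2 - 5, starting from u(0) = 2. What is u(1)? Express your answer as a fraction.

9/4

f'(u) = 2u.
f(2) = -1, f'(2) = 4, so u(1) = 2 - (-1)/4 = 9/4.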